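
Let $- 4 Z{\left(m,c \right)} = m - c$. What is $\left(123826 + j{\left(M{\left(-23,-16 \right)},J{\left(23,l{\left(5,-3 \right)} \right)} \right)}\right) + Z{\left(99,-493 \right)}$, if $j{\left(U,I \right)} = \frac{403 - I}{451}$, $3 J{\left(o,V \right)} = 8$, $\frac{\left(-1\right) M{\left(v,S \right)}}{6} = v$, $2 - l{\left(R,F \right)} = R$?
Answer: $\frac{167337535}{1353} \approx 1.2368 \cdot 10^{5}$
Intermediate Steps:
$Z{\left(m,c \right)} = - \frac{m}{4} + \frac{c}{4}$ ($Z{\left(m,c \right)} = - \frac{m - c}{4} = - \frac{m}{4} + \frac{c}{4}$)
$l{\left(R,F \right)} = 2 - R$
$M{\left(v,S \right)} = - 6 v$
$J{\left(o,V \right)} = \frac{8}{3}$ ($J{\left(o,V \right)} = \frac{1}{3} \cdot 8 = \frac{8}{3}$)
$j{\left(U,I \right)} = \frac{403}{451} - \frac{I}{451}$ ($j{\left(U,I \right)} = \left(403 - I\right) \frac{1}{451} = \frac{403}{451} - \frac{I}{451}$)
$\left(123826 + j{\left(M{\left(-23,-16 \right)},J{\left(23,l{\left(5,-3 \right)} \right)} \right)}\right) + Z{\left(99,-493 \right)} = \left(123826 + \left(\frac{403}{451} - \frac{8}{1353}\right)\right) + \left(\left(- \frac{1}{4}\right) 99 + \frac{1}{4} \left(-493\right)\right) = \left(123826 + \left(\frac{403}{451} - \frac{8}{1353}\right)\right) - 148 = \left(123826 + \frac{1201}{1353}\right) - 148 = \frac{167537779}{1353} - 148 = \frac{167337535}{1353}$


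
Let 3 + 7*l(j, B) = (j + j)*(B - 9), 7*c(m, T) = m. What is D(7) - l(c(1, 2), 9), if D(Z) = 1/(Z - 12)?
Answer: 8/35 ≈ 0.22857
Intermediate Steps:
c(m, T) = m/7
D(Z) = 1/(-12 + Z)
l(j, B) = -3/7 + 2*j*(-9 + B)/7 (l(j, B) = -3/7 + ((j + j)*(B - 9))/7 = -3/7 + ((2*j)*(-9 + B))/7 = -3/7 + (2*j*(-9 + B))/7 = -3/7 + 2*j*(-9 + B)/7)
D(7) - l(c(1, 2), 9) = 1/(-12 + 7) - (-3/7 - 18/49 + (2/7)*9*((1/7)*1)) = 1/(-5) - (-3/7 - 18/7*1/7 + (2/7)*9*(1/7)) = -1/5 - (-3/7 - 18/49 + 18/49) = -1/5 - 1*(-3/7) = -1/5 + 3/7 = 8/35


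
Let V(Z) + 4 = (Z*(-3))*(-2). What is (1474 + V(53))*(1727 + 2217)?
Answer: 7051872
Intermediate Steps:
V(Z) = -4 + 6*Z (V(Z) = -4 + (Z*(-3))*(-2) = -4 - 3*Z*(-2) = -4 + 6*Z)
(1474 + V(53))*(1727 + 2217) = (1474 + (-4 + 6*53))*(1727 + 2217) = (1474 + (-4 + 318))*3944 = (1474 + 314)*3944 = 1788*3944 = 7051872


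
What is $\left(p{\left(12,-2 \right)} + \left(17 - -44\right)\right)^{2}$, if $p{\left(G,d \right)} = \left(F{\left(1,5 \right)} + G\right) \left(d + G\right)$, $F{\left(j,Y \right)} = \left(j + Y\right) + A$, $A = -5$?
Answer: $36481$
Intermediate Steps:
$F{\left(j,Y \right)} = -5 + Y + j$ ($F{\left(j,Y \right)} = \left(j + Y\right) - 5 = \left(Y + j\right) - 5 = -5 + Y + j$)
$p{\left(G,d \right)} = \left(1 + G\right) \left(G + d\right)$ ($p{\left(G,d \right)} = \left(\left(-5 + 5 + 1\right) + G\right) \left(d + G\right) = \left(1 + G\right) \left(G + d\right)$)
$\left(p{\left(12,-2 \right)} + \left(17 - -44\right)\right)^{2} = \left(\left(12 - 2 + 12^{2} + 12 \left(-2\right)\right) + \left(17 - -44\right)\right)^{2} = \left(\left(12 - 2 + 144 - 24\right) + \left(17 + 44\right)\right)^{2} = \left(130 + 61\right)^{2} = 191^{2} = 36481$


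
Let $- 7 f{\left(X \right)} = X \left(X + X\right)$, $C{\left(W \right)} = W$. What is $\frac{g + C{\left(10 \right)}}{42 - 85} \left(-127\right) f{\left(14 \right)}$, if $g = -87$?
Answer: $\frac{547624}{43} \approx 12735.0$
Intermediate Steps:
$f{\left(X \right)} = - \frac{2 X^{2}}{7}$ ($f{\left(X \right)} = - \frac{X \left(X + X\right)}{7} = - \frac{X 2 X}{7} = - \frac{2 X^{2}}{7}$)
$\frac{g + C{\left(10 \right)}}{42 - 85} \left(-127\right) f{\left(14 \right)} = \frac{-87 + 10}{42 - 85} \left(-127\right) \left(- \frac{2 \cdot 14^{2}}{7}\right) = - \frac{77}{-43} \left(-127\right) \left(\left(- \frac{2}{7}\right) 196\right) = \left(-77\right) \left(- \frac{1}{43}\right) \left(-127\right) \left(-56\right) = \frac{77}{43} \left(-127\right) \left(-56\right) = \left(- \frac{9779}{43}\right) \left(-56\right) = \frac{547624}{43}$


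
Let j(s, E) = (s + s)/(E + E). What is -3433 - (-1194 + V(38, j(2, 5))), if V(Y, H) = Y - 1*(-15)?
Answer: -2292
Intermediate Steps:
j(s, E) = s/E (j(s, E) = (2*s)/((2*E)) = (2*s)*(1/(2*E)) = s/E)
V(Y, H) = 15 + Y (V(Y, H) = Y + 15 = 15 + Y)
-3433 - (-1194 + V(38, j(2, 5))) = -3433 - (-1194 + (15 + 38)) = -3433 - (-1194 + 53) = -3433 - 1*(-1141) = -3433 + 1141 = -2292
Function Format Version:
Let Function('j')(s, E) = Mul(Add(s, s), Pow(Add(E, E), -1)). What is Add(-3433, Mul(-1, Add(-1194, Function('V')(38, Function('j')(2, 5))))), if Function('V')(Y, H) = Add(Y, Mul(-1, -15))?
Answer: -2292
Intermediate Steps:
Function('j')(s, E) = Mul(s, Pow(E, -1)) (Function('j')(s, E) = Mul(Mul(2, s), Pow(Mul(2, E), -1)) = Mul(Mul(2, s), Mul(Rational(1, 2), Pow(E, -1))) = Mul(s, Pow(E, -1)))
Function('V')(Y, H) = Add(15, Y) (Function('V')(Y, H) = Add(Y, 15) = Add(15, Y))
Add(-3433, Mul(-1, Add(-1194, Function('V')(38, Function('j')(2, 5))))) = Add(-3433, Mul(-1, Add(-1194, Add(15, 38)))) = Add(-3433, Mul(-1, Add(-1194, 53))) = Add(-3433, Mul(-1, -1141)) = Add(-3433, 1141) = -2292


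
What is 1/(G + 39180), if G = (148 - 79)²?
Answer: 1/43941 ≈ 2.2758e-5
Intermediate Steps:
G = 4761 (G = 69² = 4761)
1/(G + 39180) = 1/(4761 + 39180) = 1/43941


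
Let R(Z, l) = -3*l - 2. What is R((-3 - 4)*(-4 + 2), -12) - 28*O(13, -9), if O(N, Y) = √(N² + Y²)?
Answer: 34 - 140*√10 ≈ -408.72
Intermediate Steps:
R(Z, l) = -2 - 3*l
R((-3 - 4)*(-4 + 2), -12) - 28*O(13, -9) = (-2 - 3*(-12)) - 28*√(13² + (-9)²) = (-2 + 36) - 28*√(169 + 81) = 34 - 140*√10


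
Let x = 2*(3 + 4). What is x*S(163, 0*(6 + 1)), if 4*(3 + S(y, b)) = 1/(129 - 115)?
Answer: -167/4 ≈ -41.750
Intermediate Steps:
x = 14 (x = 2*7 = 14)
S(y, b) = -167/56 (S(y, b) = -3 + 1/(4*(129 - 115)) = -3 + (1/4)/14 = -3 + (1/4)*(1/14) = -3 + 1/56 = -167/56)
x*S(163, 0*(6 + 1)) = 14*(-167/56) = -167/4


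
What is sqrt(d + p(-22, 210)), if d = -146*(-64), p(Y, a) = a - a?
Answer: 8*sqrt(146) ≈ 96.664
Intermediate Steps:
p(Y, a) = 0
d = 9344
sqrt(d + p(-22, 210)) = sqrt(9344 + 0) = sqrt(9344) = 8*sqrt(146)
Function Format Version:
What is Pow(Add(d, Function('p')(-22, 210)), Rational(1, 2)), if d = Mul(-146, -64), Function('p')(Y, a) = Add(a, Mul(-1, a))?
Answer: Mul(8, Pow(146, Rational(1, 2))) ≈ 96.664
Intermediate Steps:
Function('p')(Y, a) = 0
d = 9344
Pow(Add(d, Function('p')(-22, 210)), Rational(1, 2)) = Pow(Add(9344, 0), Rational(1, 2)) = Pow(9344, Rational(1, 2)) = Mul(8, Pow(146, Rational(1, 2)))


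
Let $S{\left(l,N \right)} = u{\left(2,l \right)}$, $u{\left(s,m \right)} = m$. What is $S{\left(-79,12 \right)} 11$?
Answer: $-869$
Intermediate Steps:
$S{\left(l,N \right)} = l$
$S{\left(-79,12 \right)} 11 = \left(-79\right) 11 = -869$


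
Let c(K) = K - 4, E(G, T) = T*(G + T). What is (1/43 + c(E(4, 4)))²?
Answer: 1452025/1849 ≈ 785.30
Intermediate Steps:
c(K) = -4 + K
(1/43 + c(E(4, 4)))² = (1/43 + (-4 + 4*(4 + 4)))² = (1/43 + (-4 + 4*8))² = (1/43 + (-4 + 32))² = (1/43 + 28)² = (1205/43)² = 1452025/1849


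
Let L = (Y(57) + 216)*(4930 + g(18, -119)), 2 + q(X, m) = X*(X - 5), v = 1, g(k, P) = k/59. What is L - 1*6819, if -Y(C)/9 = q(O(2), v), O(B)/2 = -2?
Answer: -26582241/59 ≈ -4.5055e+5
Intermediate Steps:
g(k, P) = k/59 (g(k, P) = k*(1/59) = k/59)
O(B) = -4 (O(B) = 2*(-2) = -4)
q(X, m) = -2 + X*(-5 + X) (q(X, m) = -2 + X*(X - 5) = -2 + X*(-5 + X))
Y(C) = -306 (Y(C) = -9*(-2 + (-4)² - 5*(-4)) = -9*(-2 + 16 + 20) = -9*34 = -306)
L = -26179920/59 (L = (-306 + 216)*(4930 + (1/59)*18) = -90*(4930 + 18/59) = -90*290888/59 = -26179920/59 ≈ -4.4373e+5)
L - 1*6819 = -26179920/59 - 1*6819 = -26179920/59 - 6819 = -26582241/59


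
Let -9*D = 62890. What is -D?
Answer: 62890/9 ≈ 6987.8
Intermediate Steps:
D = -62890/9 (D = -⅑*62890 = -62890/9 ≈ -6987.8)
-D = -1*(-62890/9) = 62890/9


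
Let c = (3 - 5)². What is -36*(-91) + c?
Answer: 3280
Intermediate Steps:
c = 4 (c = (-2)² = 4)
-36*(-91) + c = -36*(-91) + 4 = 3276 + 4 = 3280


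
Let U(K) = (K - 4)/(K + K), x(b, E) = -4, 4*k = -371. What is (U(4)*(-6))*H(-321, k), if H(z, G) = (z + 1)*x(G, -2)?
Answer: 0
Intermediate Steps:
k = -371/4 (k = (¼)*(-371) = -371/4 ≈ -92.750)
H(z, G) = -4 - 4*z (H(z, G) = (z + 1)*(-4) = (1 + z)*(-4) = -4 - 4*z)
U(K) = (-4 + K)/(2*K) (U(K) = (-4 + K)/((2*K)) = (-4 + K)*(1/(2*K)) = (-4 + K)/(2*K))
(U(4)*(-6))*H(-321, k) = (((½)*(-4 + 4)/4)*(-6))*(-4 - 4*(-321)) = (((½)*(¼)*0)*(-6))*(-4 + 1284) = (0*(-6))*1280 = 0*1280 = 0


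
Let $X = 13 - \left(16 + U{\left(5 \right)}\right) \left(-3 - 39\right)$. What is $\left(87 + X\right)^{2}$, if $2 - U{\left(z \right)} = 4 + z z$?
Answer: $131044$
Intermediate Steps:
$U{\left(z \right)} = -2 - z^{2}$ ($U{\left(z \right)} = 2 - \left(4 + z z\right) = 2 - \left(4 + z^{2}\right) = -2 - z^{2}$)
$X = -449$ ($X = 13 - \left(16 - 27\right) \left(-3 - 39\right) = 13 - \left(16 - 27\right) \left(-42\right) = 13 - \left(-11\right) \left(-42\right) = 13 - 462 = -449$)
$\left(87 + X\right)^{2} = \left(87 - 449\right)^{2} = \left(-362\right)^{2} = 131044$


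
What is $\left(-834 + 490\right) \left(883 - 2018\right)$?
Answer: $390440$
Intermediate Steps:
$\left(-834 + 490\right) \left(883 - 2018\right) = \left(-344\right) \left(-1135\right) = 390440$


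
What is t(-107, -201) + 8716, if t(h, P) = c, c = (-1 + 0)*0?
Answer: 8716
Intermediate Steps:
c = 0 (c = -1*0 = 0)
t(h, P) = 0
t(-107, -201) + 8716 = 0 + 8716 = 8716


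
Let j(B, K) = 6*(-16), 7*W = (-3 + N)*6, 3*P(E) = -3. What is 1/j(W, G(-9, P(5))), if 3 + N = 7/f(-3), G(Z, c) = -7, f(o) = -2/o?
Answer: -1/96 ≈ -0.010417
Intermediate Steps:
P(E) = -1 (P(E) = (⅓)*(-3) = -1)
N = 15/2 (N = -3 + 7/((-2/(-3))) = -3 + 7/((-2*(-⅓))) = -3 + 7/(⅔) = -3 + 7*(3/2) = -3 + 21/2 = 15/2 ≈ 7.5000)
W = 27/7 (W = ((-3 + 15/2)*6)/7 = ((9/2)*6)/7 = (⅐)*27 = 27/7 ≈ 3.8571)
j(B, K) = -96
1/j(W, G(-9, P(5))) = 1/(-96) = -1/96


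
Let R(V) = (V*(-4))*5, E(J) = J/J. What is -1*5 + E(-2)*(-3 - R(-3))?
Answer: -68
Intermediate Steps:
E(J) = 1
R(V) = -20*V (R(V) = -4*V*5 = -20*V)
-1*5 + E(-2)*(-3 - R(-3)) = -1*5 + 1*(-3 - (-20)*(-3)) = -5 + 1*(-3 - 1*60) = -5 + 1*(-3 - 60) = -5 + 1*(-63) = -5 - 63 = -68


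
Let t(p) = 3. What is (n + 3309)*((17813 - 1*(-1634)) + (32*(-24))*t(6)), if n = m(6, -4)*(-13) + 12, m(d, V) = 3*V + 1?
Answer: 59383352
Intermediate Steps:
m(d, V) = 1 + 3*V
n = 155 (n = (1 + 3*(-4))*(-13) + 12 = (1 - 12)*(-13) + 12 = -11*(-13) + 12 = 143 + 12 = 155)
(n + 3309)*((17813 - 1*(-1634)) + (32*(-24))*t(6)) = (155 + 3309)*((17813 - 1*(-1634)) + (32*(-24))*3) = 3464*((17813 + 1634) - 768*3) = 3464*(19447 - 2304) = 3464*17143 = 59383352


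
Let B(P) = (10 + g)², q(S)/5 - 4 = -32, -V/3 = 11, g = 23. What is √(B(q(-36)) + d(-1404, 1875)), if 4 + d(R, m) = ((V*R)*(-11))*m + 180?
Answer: I*√955596235 ≈ 30913.0*I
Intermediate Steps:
V = -33 (V = -3*11 = -33)
q(S) = -140 (q(S) = 20 + 5*(-32) = 20 - 160 = -140)
d(R, m) = 176 + 363*R*m (d(R, m) = -4 + ((-33*R*(-11))*m + 180) = -4 + ((363*R)*m + 180) = -4 + (363*R*m + 180) = -4 + (180 + 363*R*m) = 176 + 363*R*m)
B(P) = 1089 (B(P) = (10 + 23)² = 33² = 1089)
√(B(q(-36)) + d(-1404, 1875)) = √(1089 + (176 + 363*(-1404)*1875)) = √(1089 + (176 - 955597500)) = √(1089 - 955597324) = √(-955596235) = I*√955596235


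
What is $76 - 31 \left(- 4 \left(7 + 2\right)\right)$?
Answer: $1192$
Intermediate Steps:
$76 - 31 \left(- 4 \left(7 + 2\right)\right) = 76 - 31 \left(\left(-4\right) 9\right) = 76 - -1116 = 76 + 1116 = 1192$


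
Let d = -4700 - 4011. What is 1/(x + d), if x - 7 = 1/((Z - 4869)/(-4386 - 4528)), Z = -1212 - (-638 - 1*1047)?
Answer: -2198/19126935 ≈ -0.00011492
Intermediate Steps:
Z = 473 (Z = -1212 - (-638 - 1047) = -1212 - 1*(-1685) = -1212 + 1685 = 473)
d = -8711
x = 19843/2198 (x = 7 + 1/((473 - 4869)/(-4386 - 4528)) = 7 + 1/(-4396/(-8914)) = 7 + 1/(-4396*(-1/8914)) = 7 + 1/(2198/4457) = 7 + 4457/2198 = 19843/2198 ≈ 9.0278)
1/(x + d) = 1/(19843/2198 - 8711) = 1/(-19126935/2198) = -2198/19126935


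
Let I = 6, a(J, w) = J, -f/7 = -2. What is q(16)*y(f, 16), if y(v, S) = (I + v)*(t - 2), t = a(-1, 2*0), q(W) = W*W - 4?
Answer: -15120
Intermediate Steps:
f = 14 (f = -7*(-2) = 14)
q(W) = -4 + W² (q(W) = W² - 4 = -4 + W²)
t = -1
y(v, S) = -18 - 3*v (y(v, S) = (6 + v)*(-1 - 2) = (6 + v)*(-3) = -18 - 3*v)
q(16)*y(f, 16) = (-4 + 16²)*(-18 - 3*14) = (-4 + 256)*(-18 - 42) = 252*(-60) = -15120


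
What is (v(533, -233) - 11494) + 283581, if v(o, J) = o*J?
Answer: 147898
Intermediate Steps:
v(o, J) = J*o
(v(533, -233) - 11494) + 283581 = (-233*533 - 11494) + 283581 = (-124189 - 11494) + 283581 = -135683 + 283581 = 147898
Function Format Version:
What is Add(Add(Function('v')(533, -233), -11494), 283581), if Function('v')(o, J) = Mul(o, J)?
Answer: 147898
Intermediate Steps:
Function('v')(o, J) = Mul(J, o)
Add(Add(Function('v')(533, -233), -11494), 283581) = Add(Add(Mul(-233, 533), -11494), 283581) = Add(Add(-124189, -11494), 283581) = Add(-135683, 283581) = 147898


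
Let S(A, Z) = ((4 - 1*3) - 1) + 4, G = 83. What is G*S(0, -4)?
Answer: 332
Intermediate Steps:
S(A, Z) = 4 (S(A, Z) = ((4 - 3) - 1) + 4 = (1 - 1) + 4 = 0 + 4 = 4)
G*S(0, -4) = 83*4 = 332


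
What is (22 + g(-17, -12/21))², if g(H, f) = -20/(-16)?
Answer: 8649/16 ≈ 540.56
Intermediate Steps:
g(H, f) = 5/4 (g(H, f) = -20*(-1/16) = 5/4)
(22 + g(-17, -12/21))² = (22 + 5/4)² = (93/4)² = 8649/16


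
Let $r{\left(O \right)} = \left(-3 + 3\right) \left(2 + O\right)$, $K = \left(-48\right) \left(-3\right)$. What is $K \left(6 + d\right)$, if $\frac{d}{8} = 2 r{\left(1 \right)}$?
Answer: $864$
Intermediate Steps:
$K = 144$
$r{\left(O \right)} = 0$ ($r{\left(O \right)} = 0 \left(2 + O\right) = 0$)
$d = 0$ ($d = 8 \cdot 2 \cdot 0 = 8 \cdot 0 = 0$)
$K \left(6 + d\right) = 144 \left(6 + 0\right) = 144 \cdot 6 = 864$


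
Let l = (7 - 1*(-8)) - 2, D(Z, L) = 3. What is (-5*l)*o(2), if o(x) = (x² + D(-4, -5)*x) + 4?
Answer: -910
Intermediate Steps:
l = 13 (l = (7 + 8) - 2 = 15 - 2 = 13)
o(x) = 4 + x² + 3*x (o(x) = (x² + 3*x) + 4 = 4 + x² + 3*x)
(-5*l)*o(2) = (-5*13)*(4 + 2² + 3*2) = -65*(4 + 4 + 6) = -65*14 = -910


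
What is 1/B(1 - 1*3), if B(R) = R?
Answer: -½ ≈ -0.50000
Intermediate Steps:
1/B(1 - 1*3) = 1/(1 - 1*3) = 1/(1 - 3) = 1/(-2) = -½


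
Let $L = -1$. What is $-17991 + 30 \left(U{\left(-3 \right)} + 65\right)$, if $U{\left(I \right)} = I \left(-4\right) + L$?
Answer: $-15711$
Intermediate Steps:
$U{\left(I \right)} = -1 - 4 I$ ($U{\left(I \right)} = I \left(-4\right) - 1 = - 4 I - 1 = -1 - 4 I$)
$-17991 + 30 \left(U{\left(-3 \right)} + 65\right) = -17991 + 30 \left(\left(-1 - -12\right) + 65\right) = -17991 + 30 \left(\left(-1 + 12\right) + 65\right) = -17991 + 30 \left(11 + 65\right) = -17991 + 30 \cdot 76 = -17991 + 2280 = -15711$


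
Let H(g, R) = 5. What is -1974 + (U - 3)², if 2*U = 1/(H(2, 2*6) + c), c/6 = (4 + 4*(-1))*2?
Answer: -196559/100 ≈ -1965.6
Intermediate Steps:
c = 0 (c = 6*((4 + 4*(-1))*2) = 6*((4 - 4)*2) = 6*(0*2) = 6*0 = 0)
U = ⅒ (U = 1/(2*(5 + 0)) = (½)/5 = (½)*(⅕) = ⅒ ≈ 0.10000)
-1974 + (U - 3)² = -1974 + (⅒ - 3)² = -1974 + (-29/10)² = -1974 + 841/100 = -196559/100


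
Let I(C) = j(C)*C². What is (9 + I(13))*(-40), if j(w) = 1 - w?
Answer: 80760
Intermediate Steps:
I(C) = C²*(1 - C) (I(C) = (1 - C)*C² = C²*(1 - C))
(9 + I(13))*(-40) = (9 + 13²*(1 - 1*13))*(-40) = (9 + 169*(1 - 13))*(-40) = (9 + 169*(-12))*(-40) = (9 - 2028)*(-40) = -2019*(-40) = 80760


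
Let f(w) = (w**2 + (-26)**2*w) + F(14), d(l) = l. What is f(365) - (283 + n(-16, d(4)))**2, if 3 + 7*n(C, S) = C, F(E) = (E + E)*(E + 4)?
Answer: 14793537/49 ≈ 3.0191e+5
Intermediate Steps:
F(E) = 2*E*(4 + E) (F(E) = (2*E)*(4 + E) = 2*E*(4 + E))
n(C, S) = -3/7 + C/7
f(w) = 504 + w**2 + 676*w (f(w) = (w**2 + (-26)**2*w) + 2*14*(4 + 14) = (w**2 + 676*w) + 2*14*18 = (w**2 + 676*w) + 504 = 504 + w**2 + 676*w)
f(365) - (283 + n(-16, d(4)))**2 = (504 + 365**2 + 676*365) - (283 + (-3/7 + (1/7)*(-16)))**2 = (504 + 133225 + 246740) - (283 + (-3/7 - 16/7))**2 = 380469 - (283 - 19/7)**2 = 380469 - (1962/7)**2 = 380469 - 1*3849444/49 = 380469 - 3849444/49 = 14793537/49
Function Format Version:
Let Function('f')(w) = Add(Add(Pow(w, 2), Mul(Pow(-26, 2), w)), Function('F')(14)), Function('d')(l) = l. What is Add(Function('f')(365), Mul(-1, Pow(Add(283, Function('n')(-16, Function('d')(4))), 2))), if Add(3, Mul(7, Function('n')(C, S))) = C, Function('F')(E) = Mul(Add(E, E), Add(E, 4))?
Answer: Rational(14793537, 49) ≈ 3.0191e+5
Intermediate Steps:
Function('F')(E) = Mul(2, E, Add(4, E)) (Function('F')(E) = Mul(Mul(2, E), Add(4, E)) = Mul(2, E, Add(4, E)))
Function('n')(C, S) = Add(Rational(-3, 7), Mul(Rational(1, 7), C))
Function('f')(w) = Add(504, Pow(w, 2), Mul(676, w)) (Function('f')(w) = Add(Add(Pow(w, 2), Mul(Pow(-26, 2), w)), Mul(2, 14, Add(4, 14))) = Add(Add(Pow(w, 2), Mul(676, w)), Mul(2, 14, 18)) = Add(Add(Pow(w, 2), Mul(676, w)), 504) = Add(504, Pow(w, 2), Mul(676, w)))
Add(Function('f')(365), Mul(-1, Pow(Add(283, Function('n')(-16, Function('d')(4))), 2))) = Add(Add(504, Pow(365, 2), Mul(676, 365)), Mul(-1, Pow(Add(283, Add(Rational(-3, 7), Mul(Rational(1, 7), -16))), 2))) = Add(Add(504, 133225, 246740), Mul(-1, Pow(Add(283, Add(Rational(-3, 7), Rational(-16, 7))), 2))) = Add(380469, Mul(-1, Pow(Add(283, Rational(-19, 7)), 2))) = Add(380469, Mul(-1, Pow(Rational(1962, 7), 2))) = Add(380469, Mul(-1, Rational(3849444, 49))) = Add(380469, Rational(-3849444, 49)) = Rational(14793537, 49)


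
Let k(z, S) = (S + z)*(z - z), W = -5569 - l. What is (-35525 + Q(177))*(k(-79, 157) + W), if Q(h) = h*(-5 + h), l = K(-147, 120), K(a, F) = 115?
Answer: 28880404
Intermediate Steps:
l = 115
W = -5684 (W = -5569 - 1*115 = -5569 - 115 = -5684)
k(z, S) = 0 (k(z, S) = (S + z)*0 = 0)
(-35525 + Q(177))*(k(-79, 157) + W) = (-35525 + 177*(-5 + 177))*(0 - 5684) = (-35525 + 177*172)*(-5684) = (-35525 + 30444)*(-5684) = -5081*(-5684) = 28880404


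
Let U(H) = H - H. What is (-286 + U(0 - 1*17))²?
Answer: 81796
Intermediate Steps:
U(H) = 0
(-286 + U(0 - 1*17))² = (-286 + 0)² = (-286)² = 81796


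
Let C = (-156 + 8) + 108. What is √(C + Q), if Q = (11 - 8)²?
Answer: I*√31 ≈ 5.5678*I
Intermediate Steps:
C = -40 (C = -148 + 108 = -40)
Q = 9 (Q = 3² = 9)
√(C + Q) = √(-40 + 9) = √(-31) = I*√31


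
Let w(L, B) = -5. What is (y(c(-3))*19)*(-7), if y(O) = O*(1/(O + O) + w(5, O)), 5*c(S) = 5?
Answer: 1197/2 ≈ 598.50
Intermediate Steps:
c(S) = 1 (c(S) = (1/5)*5 = 1)
y(O) = O*(-5 + 1/(2*O)) (y(O) = O*(1/(O + O) - 5) = O*(1/(2*O) - 5) = O*(-5 + 1/(2*O)))
(y(c(-3))*19)*(-7) = ((1/2 - 5*1)*19)*(-7) = ((1/2 - 5)*19)*(-7) = -9/2*19*(-7) = -171/2*(-7) = 1197/2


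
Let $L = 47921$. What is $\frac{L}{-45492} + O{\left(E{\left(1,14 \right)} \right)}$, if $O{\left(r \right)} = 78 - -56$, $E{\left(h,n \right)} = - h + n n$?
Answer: $\frac{6048007}{45492} \approx 132.95$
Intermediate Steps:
$E{\left(h,n \right)} = n^{2} - h$ ($E{\left(h,n \right)} = - h + n^{2} = n^{2} - h$)
$O{\left(r \right)} = 134$ ($O{\left(r \right)} = 78 + 56 = 134$)
$\frac{L}{-45492} + O{\left(E{\left(1,14 \right)} \right)} = \frac{47921}{-45492} + 134 = 47921 \left(- \frac{1}{45492}\right) + 134 = - \frac{47921}{45492} + 134 = \frac{6048007}{45492}$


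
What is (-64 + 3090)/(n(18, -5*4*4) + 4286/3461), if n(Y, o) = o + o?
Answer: -308029/16161 ≈ -19.060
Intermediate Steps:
n(Y, o) = 2*o
(-64 + 3090)/(n(18, -5*4*4) + 4286/3461) = (-64 + 3090)/(2*(-5*4*4) + 4286/3461) = 3026/(2*(-20*4) + 4286*(1/3461)) = 3026/(2*(-80) + 4286/3461) = 3026/(-160 + 4286/3461) = 3026/(-549474/3461) = 3026*(-3461/549474) = -308029/16161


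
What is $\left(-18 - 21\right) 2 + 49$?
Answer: $-29$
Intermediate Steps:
$\left(-18 - 21\right) 2 + 49 = \left(-39\right) 2 + 49 = -78 + 49 = -29$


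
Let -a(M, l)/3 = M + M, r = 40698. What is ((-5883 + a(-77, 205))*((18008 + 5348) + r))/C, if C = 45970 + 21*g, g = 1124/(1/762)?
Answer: -173618367/9016109 ≈ -19.256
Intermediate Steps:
a(M, l) = -6*M (a(M, l) = -3*(M + M) = -6*M)
g = 856488 (g = 1124/(1/762) = 1124*762 = 856488)
C = 18032218 (C = 45970 + 21*856488 = 45970 + 17986248 = 18032218)
((-5883 + a(-77, 205))*((18008 + 5348) + r))/C = ((-5883 - 6*(-77))*((18008 + 5348) + 40698))/18032218 = ((-5883 + 462)*(23356 + 40698))*(1/18032218) = -5421*64054*(1/18032218) = -347236734*1/18032218 = -173618367/9016109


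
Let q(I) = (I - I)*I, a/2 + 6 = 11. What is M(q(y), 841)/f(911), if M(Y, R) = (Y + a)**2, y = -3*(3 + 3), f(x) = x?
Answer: 100/911 ≈ 0.10977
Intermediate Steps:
a = 10 (a = -12 + 2*11 = -12 + 22 = 10)
y = -18 (y = -3*6 = -18)
q(I) = 0 (q(I) = 0*I = 0)
M(Y, R) = (10 + Y)**2 (M(Y, R) = (Y + 10)**2 = (10 + Y)**2)
M(q(y), 841)/f(911) = (10 + 0)**2/911 = 10**2*(1/911) = 100*(1/911) = 100/911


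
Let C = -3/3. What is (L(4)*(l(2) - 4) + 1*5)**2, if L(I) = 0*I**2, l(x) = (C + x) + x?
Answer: 25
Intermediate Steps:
C = -1 (C = -3*1/3 = -1)
l(x) = -1 + 2*x (l(x) = (-1 + x) + x = -1 + 2*x)
L(I) = 0
(L(4)*(l(2) - 4) + 1*5)**2 = (0*((-1 + 2*2) - 4) + 1*5)**2 = (0*((-1 + 4) - 4) + 5)**2 = (0*(3 - 4) + 5)**2 = (0*(-1) + 5)**2 = (0 + 5)**2 = 5**2 = 25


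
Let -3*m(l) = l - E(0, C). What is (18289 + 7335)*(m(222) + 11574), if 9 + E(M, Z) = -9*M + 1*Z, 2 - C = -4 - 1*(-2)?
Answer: 883899880/3 ≈ 2.9463e+8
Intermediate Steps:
C = 4 (C = 2 - (-4 - 1*(-2)) = 2 - (-4 + 2) = 2 - 1*(-2) = 2 + 2 = 4)
E(M, Z) = -9 + Z - 9*M (E(M, Z) = -9 + (-9*M + 1*Z) = -9 + (-9*M + Z) = -9 + (Z - 9*M) = -9 + Z - 9*M)
m(l) = -5/3 - l/3 (m(l) = -(l - (-9 + 4 - 9*0))/3 = -(l - (-9 + 4 + 0))/3 = -(l - 1*(-5))/3 = -(l + 5)/3 = -(5 + l)/3 = -5/3 - l/3)
(18289 + 7335)*(m(222) + 11574) = (18289 + 7335)*((-5/3 - ⅓*222) + 11574) = 25624*((-5/3 - 74) + 11574) = 25624*(-227/3 + 11574) = 25624*(34495/3) = 883899880/3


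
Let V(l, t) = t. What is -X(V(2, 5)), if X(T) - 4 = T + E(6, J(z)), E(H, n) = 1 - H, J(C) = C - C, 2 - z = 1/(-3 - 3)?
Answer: -4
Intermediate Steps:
z = 13/6 (z = 2 - 1/(-3 - 3) = 2 - 1/(-6) = 2 - 1*(-⅙) = 2 + ⅙ = 13/6 ≈ 2.1667)
J(C) = 0
X(T) = -1 + T (X(T) = 4 + (T + (1 - 1*6)) = 4 + (T + (1 - 6)) = 4 + (T - 5) = 4 + (-5 + T) = -1 + T)
-X(V(2, 5)) = -(-1 + 5) = -1*4 = -4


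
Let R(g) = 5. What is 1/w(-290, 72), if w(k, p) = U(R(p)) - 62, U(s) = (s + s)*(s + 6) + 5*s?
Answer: 1/73 ≈ 0.013699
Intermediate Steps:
U(s) = 5*s + 2*s*(6 + s) (U(s) = (2*s)*(6 + s) + 5*s = 2*s*(6 + s) + 5*s = 5*s + 2*s*(6 + s))
w(k, p) = 73 (w(k, p) = 5*(17 + 2*5) - 62 = 5*(17 + 10) - 62 = 5*27 - 62 = 135 - 62 = 73)
1/w(-290, 72) = 1/73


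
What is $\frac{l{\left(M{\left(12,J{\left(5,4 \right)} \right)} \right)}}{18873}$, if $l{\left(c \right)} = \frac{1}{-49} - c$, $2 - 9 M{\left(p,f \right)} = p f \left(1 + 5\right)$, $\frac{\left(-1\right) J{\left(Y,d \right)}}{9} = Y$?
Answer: $- \frac{158867}{8322993} \approx -0.019088$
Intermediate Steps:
$J{\left(Y,d \right)} = - 9 Y$
$M{\left(p,f \right)} = \frac{2}{9} - \frac{2 f p}{3}$ ($M{\left(p,f \right)} = \frac{2}{9} - \frac{p f \left(1 + 5\right)}{9} = \frac{2}{9} - \frac{f p 6}{9} = \frac{2}{9} - \frac{6 f p}{9} = \frac{2}{9} - \frac{2 f p}{3}$)
$l{\left(c \right)} = - \frac{1}{49} - c$
$\frac{l{\left(M{\left(12,J{\left(5,4 \right)} \right)} \right)}}{18873} = \frac{- \frac{1}{49} - \left(\frac{2}{9} - \frac{2}{3} \left(\left(-9\right) 5\right) 12\right)}{18873} = \left(- \frac{1}{49} - \left(\frac{2}{9} - \left(-30\right) 12\right)\right) \frac{1}{18873} = \left(- \frac{1}{49} - \left(\frac{2}{9} + 360\right)\right) \frac{1}{18873} = \left(- \frac{1}{49} - \frac{3242}{9}\right) \frac{1}{18873} = \left(- \frac{158867}{441}\right) \frac{1}{18873} = - \frac{158867}{8322993}$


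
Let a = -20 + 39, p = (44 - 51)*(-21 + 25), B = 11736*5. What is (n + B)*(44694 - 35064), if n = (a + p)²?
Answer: 565868430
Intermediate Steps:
B = 58680
p = -28 (p = -7*4 = -28)
a = 19
n = 81 (n = (19 - 28)² = (-9)² = 81)
(n + B)*(44694 - 35064) = (81 + 58680)*(44694 - 35064) = 58761*9630 = 565868430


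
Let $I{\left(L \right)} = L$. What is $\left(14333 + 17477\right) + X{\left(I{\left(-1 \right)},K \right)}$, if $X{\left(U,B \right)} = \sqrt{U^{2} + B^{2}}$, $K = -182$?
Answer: $31810 + 25 \sqrt{53} \approx 31992.0$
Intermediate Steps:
$X{\left(U,B \right)} = \sqrt{B^{2} + U^{2}}$
$\left(14333 + 17477\right) + X{\left(I{\left(-1 \right)},K \right)} = \left(14333 + 17477\right) + \sqrt{\left(-182\right)^{2} + \left(-1\right)^{2}} = 31810 + \sqrt{33124 + 1} = 31810 + \sqrt{33125} = 31810 + 25 \sqrt{53}$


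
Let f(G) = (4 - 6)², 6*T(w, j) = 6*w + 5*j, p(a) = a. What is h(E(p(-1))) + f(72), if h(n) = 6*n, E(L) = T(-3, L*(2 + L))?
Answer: -19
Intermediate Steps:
T(w, j) = w + 5*j/6 (T(w, j) = (6*w + 5*j)/6 = (5*j + 6*w)/6 = w + 5*j/6)
E(L) = -3 + 5*L*(2 + L)/6 (E(L) = -3 + 5*(L*(2 + L))/6 = -3 + 5*L*(2 + L)/6)
f(G) = 4 (f(G) = (-2)² = 4)
h(E(p(-1))) + f(72) = 6*(-3 + (⅚)*(-1)*(2 - 1)) + 4 = 6*(-3 + (⅚)*(-1)*1) + 4 = 6*(-3 - ⅚) + 4 = 6*(-23/6) + 4 = -23 + 4 = -19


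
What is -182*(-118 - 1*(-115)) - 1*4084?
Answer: -3538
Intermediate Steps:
-182*(-118 - 1*(-115)) - 1*4084 = -182*(-118 + 115) - 4084 = -182*(-3) - 4084 = 546 - 4084 = -3538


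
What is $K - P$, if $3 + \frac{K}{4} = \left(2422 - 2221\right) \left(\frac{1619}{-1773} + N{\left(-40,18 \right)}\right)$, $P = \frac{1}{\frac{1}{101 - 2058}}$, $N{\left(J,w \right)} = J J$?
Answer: $\frac{760978003}{591} \approx 1.2876 \cdot 10^{6}$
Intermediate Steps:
$N{\left(J,w \right)} = J^{2}$
$P = -1957$ ($P = \frac{1}{\frac{1}{-1957}} = \frac{1}{- \frac{1}{1957}} = -1957$)
$K = \frac{759821416}{591}$ ($K = -12 + 4 \left(2422 - 2221\right) \left(\frac{1619}{-1773} + \left(-40\right)^{2}\right) = -12 + 4 \cdot 201 \left(1619 \left(- \frac{1}{1773}\right) + 1600\right) = -12 + 4 \cdot 201 \left(- \frac{1619}{1773} + 1600\right) = -12 + 4 \cdot 201 \cdot \frac{2835181}{1773} = -12 + 4 \cdot \frac{189957127}{591} = -12 + \frac{759828508}{591} = \frac{759821416}{591} \approx 1.2857 \cdot 10^{6}$)
$K - P = \frac{759821416}{591} - -1957 = \frac{759821416}{591} + 1957 = \frac{760978003}{591}$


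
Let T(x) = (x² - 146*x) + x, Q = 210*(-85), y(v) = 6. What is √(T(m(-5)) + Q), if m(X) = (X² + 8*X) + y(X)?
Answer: 28*I*√21 ≈ 128.31*I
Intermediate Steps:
Q = -17850
m(X) = 6 + X² + 8*X (m(X) = (X² + 8*X) + 6 = 6 + X² + 8*X)
T(x) = x² - 145*x
√(T(m(-5)) + Q) = √((6 + (-5)² + 8*(-5))*(-145 + (6 + (-5)² + 8*(-5))) - 17850) = √((6 + 25 - 40)*(-145 + (6 + 25 - 40)) - 17850) = √(-9*(-145 - 9) - 17850) = √(-9*(-154) - 17850) = √(1386 - 17850) = √(-16464) = 28*I*√21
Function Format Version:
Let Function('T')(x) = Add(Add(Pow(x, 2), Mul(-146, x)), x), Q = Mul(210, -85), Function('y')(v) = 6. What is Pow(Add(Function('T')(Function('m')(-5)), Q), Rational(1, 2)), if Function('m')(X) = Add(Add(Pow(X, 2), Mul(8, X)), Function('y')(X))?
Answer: Mul(28, I, Pow(21, Rational(1, 2))) ≈ Mul(128.31, I)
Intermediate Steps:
Q = -17850
Function('m')(X) = Add(6, Pow(X, 2), Mul(8, X)) (Function('m')(X) = Add(Add(Pow(X, 2), Mul(8, X)), 6) = Add(6, Pow(X, 2), Mul(8, X)))
Function('T')(x) = Add(Pow(x, 2), Mul(-145, x))
Pow(Add(Function('T')(Function('m')(-5)), Q), Rational(1, 2)) = Pow(Add(Mul(Add(6, Pow(-5, 2), Mul(8, -5)), Add(-145, Add(6, Pow(-5, 2), Mul(8, -5)))), -17850), Rational(1, 2)) = Pow(Add(Mul(Add(6, 25, -40), Add(-145, Add(6, 25, -40))), -17850), Rational(1, 2)) = Pow(Add(Mul(-9, Add(-145, -9)), -17850), Rational(1, 2)) = Pow(Add(Mul(-9, -154), -17850), Rational(1, 2)) = Pow(Add(1386, -17850), Rational(1, 2)) = Pow(-16464, Rational(1, 2)) = Mul(28, I, Pow(21, Rational(1, 2)))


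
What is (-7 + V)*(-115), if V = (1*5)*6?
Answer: -2645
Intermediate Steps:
V = 30 (V = 5*6 = 30)
(-7 + V)*(-115) = (-7 + 30)*(-115) = 23*(-115) = -2645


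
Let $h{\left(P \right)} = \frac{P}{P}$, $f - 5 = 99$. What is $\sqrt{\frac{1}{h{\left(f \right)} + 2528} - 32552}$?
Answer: $\frac{i \sqrt{23133045967}}{843} \approx 180.42 i$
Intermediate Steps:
$f = 104$ ($f = 5 + 99 = 104$)
$h{\left(P \right)} = 1$
$\sqrt{\frac{1}{h{\left(f \right)} + 2528} - 32552} = \sqrt{\frac{1}{1 + 2528} - 32552} = \sqrt{\frac{1}{2529} - 32552} = \sqrt{- \frac{82324007}{2529}} = \frac{i \sqrt{23133045967}}{843}$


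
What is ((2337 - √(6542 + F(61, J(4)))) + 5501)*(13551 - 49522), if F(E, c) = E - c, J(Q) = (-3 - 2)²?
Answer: -281940698 + 35971*√6578 ≈ -2.7902e+8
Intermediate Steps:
J(Q) = 25 (J(Q) = (-5)² = 25)
((2337 - √(6542 + F(61, J(4)))) + 5501)*(13551 - 49522) = ((2337 - √(6542 + (61 - 1*25))) + 5501)*(13551 - 49522) = ((2337 - √(6542 + (61 - 25))) + 5501)*(-35971) = ((2337 - √(6542 + 36)) + 5501)*(-35971) = ((2337 - √6578) + 5501)*(-35971) = (7838 - √6578)*(-35971) = -281940698 + 35971*√6578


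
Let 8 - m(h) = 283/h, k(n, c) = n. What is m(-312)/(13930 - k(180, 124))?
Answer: 2779/4290000 ≈ 0.00064779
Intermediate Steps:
m(h) = 8 - 283/h
m(-312)/(13930 - k(180, 124)) = (8 - 283/(-312))/(13930 - 1*180) = (8 - 283*(-1/312))/(13930 - 180) = (8 + 283/312)/13750 = (2779/312)*(1/13750) = 2779/4290000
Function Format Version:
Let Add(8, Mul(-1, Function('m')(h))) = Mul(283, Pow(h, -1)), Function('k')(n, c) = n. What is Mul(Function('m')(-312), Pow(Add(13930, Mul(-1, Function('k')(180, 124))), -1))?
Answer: Rational(2779, 4290000) ≈ 0.00064779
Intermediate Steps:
Function('m')(h) = Add(8, Mul(-283, Pow(h, -1))) (Function('m')(h) = Add(8, Mul(-1, Mul(283, Pow(h, -1)))) = Add(8, Mul(-283, Pow(h, -1))))
Mul(Function('m')(-312), Pow(Add(13930, Mul(-1, Function('k')(180, 124))), -1)) = Mul(Add(8, Mul(-283, Pow(-312, -1))), Pow(Add(13930, Mul(-1, 180)), -1)) = Mul(Add(8, Mul(-283, Rational(-1, 312))), Pow(Add(13930, -180), -1)) = Mul(Add(8, Rational(283, 312)), Pow(13750, -1)) = Mul(Rational(2779, 312), Rational(1, 13750)) = Rational(2779, 4290000)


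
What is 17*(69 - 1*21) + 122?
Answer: 938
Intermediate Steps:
17*(69 - 1*21) + 122 = 17*(69 - 21) + 122 = 17*48 + 122 = 816 + 122 = 938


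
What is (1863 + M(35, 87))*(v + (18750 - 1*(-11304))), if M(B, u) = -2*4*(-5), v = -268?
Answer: 56682758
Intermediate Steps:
M(B, u) = 40 (M(B, u) = -8*(-5) = 40)
(1863 + M(35, 87))*(v + (18750 - 1*(-11304))) = (1863 + 40)*(-268 + (18750 - 1*(-11304))) = 1903*(-268 + (18750 + 11304)) = 1903*(-268 + 30054) = 1903*29786 = 56682758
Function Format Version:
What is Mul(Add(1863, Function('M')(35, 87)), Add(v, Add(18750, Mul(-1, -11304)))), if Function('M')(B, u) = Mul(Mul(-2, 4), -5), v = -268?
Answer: 56682758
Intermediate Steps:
Function('M')(B, u) = 40 (Function('M')(B, u) = Mul(-8, -5) = 40)
Mul(Add(1863, Function('M')(35, 87)), Add(v, Add(18750, Mul(-1, -11304)))) = Mul(Add(1863, 40), Add(-268, Add(18750, Mul(-1, -11304)))) = Mul(1903, Add(-268, Add(18750, 11304))) = Mul(1903, Add(-268, 30054)) = Mul(1903, 29786) = 56682758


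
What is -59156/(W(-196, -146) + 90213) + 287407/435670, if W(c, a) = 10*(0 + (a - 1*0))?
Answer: -264261049/38667019510 ≈ -0.0068343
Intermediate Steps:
W(c, a) = 10*a (W(c, a) = 10*(0 + (a + 0)) = 10*(0 + a) = 10*a)
-59156/(W(-196, -146) + 90213) + 287407/435670 = -59156/(10*(-146) + 90213) + 287407/435670 = -59156/(-1460 + 90213) + 287407*(1/435670) = -59156/88753 + 287407/435670 = -264261049/38667019510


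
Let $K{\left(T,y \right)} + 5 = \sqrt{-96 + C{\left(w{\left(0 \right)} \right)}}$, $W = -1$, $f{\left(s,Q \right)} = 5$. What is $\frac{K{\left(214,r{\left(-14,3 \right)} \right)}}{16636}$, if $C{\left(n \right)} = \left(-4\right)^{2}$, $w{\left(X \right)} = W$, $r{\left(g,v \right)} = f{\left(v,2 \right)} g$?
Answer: $- \frac{5}{16636} + \frac{i \sqrt{5}}{4159} \approx -0.00030055 + 0.00053765 i$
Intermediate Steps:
$r{\left(g,v \right)} = 5 g$
$w{\left(X \right)} = -1$
$C{\left(n \right)} = 16$
$K{\left(T,y \right)} = -5 + 4 i \sqrt{5}$ ($K{\left(T,y \right)} = -5 + \sqrt{-96 + 16} = -5 + \sqrt{-80} = -5 + 4 i \sqrt{5}$)
$\frac{K{\left(214,r{\left(-14,3 \right)} \right)}}{16636} = \frac{-5 + 4 i \sqrt{5}}{16636} = \left(-5 + 4 i \sqrt{5}\right) \frac{1}{16636} = - \frac{5}{16636} + \frac{i \sqrt{5}}{4159}$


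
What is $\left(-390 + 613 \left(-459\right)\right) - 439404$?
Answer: $-721161$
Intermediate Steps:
$\left(-390 + 613 \left(-459\right)\right) - 439404 = \left(-390 - 281367\right) - 439404 = -281757 - 439404 = -721161$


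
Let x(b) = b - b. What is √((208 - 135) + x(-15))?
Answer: √73 ≈ 8.5440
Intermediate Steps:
x(b) = 0
√((208 - 135) + x(-15)) = √((208 - 135) + 0) = √(73 + 0) = √73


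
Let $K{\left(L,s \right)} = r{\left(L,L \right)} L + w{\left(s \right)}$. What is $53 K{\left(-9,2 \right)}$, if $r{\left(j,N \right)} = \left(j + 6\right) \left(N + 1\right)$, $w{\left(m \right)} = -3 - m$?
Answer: $-11713$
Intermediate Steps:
$r{\left(j,N \right)} = \left(1 + N\right) \left(6 + j\right)$ ($r{\left(j,N \right)} = \left(6 + j\right) \left(1 + N\right) = \left(1 + N\right) \left(6 + j\right)$)
$K{\left(L,s \right)} = -3 - s + L \left(6 + L^{2} + 7 L\right)$ ($K{\left(L,s \right)} = \left(6 + L + 6 L + L L\right) L - \left(3 + s\right) = \left(6 + L + 6 L + L^{2}\right) L - \left(3 + s\right) = \left(6 + L^{2} + 7 L\right) L - \left(3 + s\right) = L \left(6 + L^{2} + 7 L\right) - \left(3 + s\right) = -3 - s + L \left(6 + L^{2} + 7 L\right)$)
$53 K{\left(-9,2 \right)} = 53 \left(-3 - 2 - 9 \left(6 + \left(-9\right)^{2} + 7 \left(-9\right)\right)\right) = 53 \left(-3 - 2 - 9 \left(6 + 81 - 63\right)\right) = 53 \left(-3 - 2 - 216\right) = 53 \left(-221\right) = -11713$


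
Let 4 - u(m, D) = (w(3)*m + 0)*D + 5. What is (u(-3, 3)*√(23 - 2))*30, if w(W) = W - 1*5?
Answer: -570*√21 ≈ -2612.1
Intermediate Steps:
w(W) = -5 + W (w(W) = W - 5 = -5 + W)
u(m, D) = -1 + 2*D*m (u(m, D) = 4 - (((-5 + 3)*m + 0)*D + 5) = 4 - ((-2*m + 0)*D + 5) = 4 - ((-2*m)*D + 5) = 4 - (-2*D*m + 5) = 4 - (5 - 2*D*m) = 4 + (-5 + 2*D*m) = -1 + 2*D*m)
(u(-3, 3)*√(23 - 2))*30 = ((-1 + 2*3*(-3))*√(23 - 2))*30 = ((-1 - 18)*√21)*30 = -19*√21*30 = -570*√21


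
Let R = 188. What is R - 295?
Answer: -107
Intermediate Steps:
R - 295 = 188 - 295 = -107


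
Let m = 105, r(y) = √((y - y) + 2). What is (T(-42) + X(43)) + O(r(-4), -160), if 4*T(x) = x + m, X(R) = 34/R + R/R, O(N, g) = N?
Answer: 3017/172 + √2 ≈ 18.955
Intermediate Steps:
r(y) = √2 (r(y) = √(0 + 2) = √2)
X(R) = 1 + 34/R (X(R) = 34/R + 1 = 1 + 34/R)
T(x) = 105/4 + x/4 (T(x) = (x + 105)/4 = (105 + x)/4 = 105/4 + x/4)
(T(-42) + X(43)) + O(r(-4), -160) = ((105/4 + (¼)*(-42)) + (34 + 43)/43) + √2 = ((105/4 - 21/2) + (1/43)*77) + √2 = (63/4 + 77/43) + √2 = 3017/172 + √2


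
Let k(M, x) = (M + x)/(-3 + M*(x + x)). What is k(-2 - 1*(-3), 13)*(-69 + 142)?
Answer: 1022/23 ≈ 44.435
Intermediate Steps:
k(M, x) = (M + x)/(-3 + 2*M*x) (k(M, x) = (M + x)/(-3 + M*(2*x)) = (M + x)/(-3 + 2*M*x))
k(-2 - 1*(-3), 13)*(-69 + 142) = (((-2 - 1*(-3)) + 13)/(-3 + 2*(-2 - 1*(-3))*13))*(-69 + 142) = (((-2 + 3) + 13)/(-3 + 2*(-2 + 3)*13))*73 = ((1 + 13)/(-3 + 2*1*13))*73 = (14/(-3 + 26))*73 = (14/23)*73 = 1022/23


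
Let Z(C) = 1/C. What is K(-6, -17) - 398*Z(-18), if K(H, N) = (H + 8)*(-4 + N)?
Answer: -179/9 ≈ -19.889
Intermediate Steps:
K(H, N) = (-4 + N)*(8 + H) (K(H, N) = (8 + H)*(-4 + N) = (-4 + N)*(8 + H))
K(-6, -17) - 398*Z(-18) = (-32 - 4*(-6) + 8*(-17) - 6*(-17)) - 398/(-18) = (-32 + 24 - 136 + 102) - 398*(-1/18) = -42 + 199/9 = -179/9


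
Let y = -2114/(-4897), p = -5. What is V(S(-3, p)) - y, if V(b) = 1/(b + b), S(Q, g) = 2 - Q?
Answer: -16243/48970 ≈ -0.33169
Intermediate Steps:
y = 2114/4897 (y = -2114*(-1/4897) = 2114/4897 ≈ 0.43169)
V(b) = 1/(2*b)
V(S(-3, p)) - y = 1/(2*(2 - 1*(-3))) - 1*2114/4897 = 1/(2*(2 + 3)) - 2114/4897 = (½)/5 - 2114/4897 = (½)*(⅕) - 2114/4897 = ⅒ - 2114/4897 = -16243/48970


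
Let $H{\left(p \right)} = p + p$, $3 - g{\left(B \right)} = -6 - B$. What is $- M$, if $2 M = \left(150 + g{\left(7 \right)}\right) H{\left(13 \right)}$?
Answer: $-2158$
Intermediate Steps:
$g{\left(B \right)} = 9 + B$ ($g{\left(B \right)} = 3 - \left(-6 - B\right) = 3 + \left(6 + B\right) = 9 + B$)
$H{\left(p \right)} = 2 p$
$M = 2158$ ($M = \frac{\left(150 + \left(9 + 7\right)\right) 2 \cdot 13}{2} = \frac{\left(150 + 16\right) 26}{2} = \frac{166 \cdot 26}{2} = \frac{1}{2} \cdot 4316 = 2158$)
$- M = \left(-1\right) 2158 = -2158$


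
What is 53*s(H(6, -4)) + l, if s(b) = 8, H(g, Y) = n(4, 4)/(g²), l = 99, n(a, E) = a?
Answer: 523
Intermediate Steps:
H(g, Y) = 4/g² (H(g, Y) = 4/(g²) = 4/g²)
53*s(H(6, -4)) + l = 53*8 + 99 = 424 + 99 = 523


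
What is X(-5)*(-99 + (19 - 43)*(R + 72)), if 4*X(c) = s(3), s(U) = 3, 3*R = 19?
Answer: -5937/4 ≈ -1484.3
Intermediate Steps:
R = 19/3 (R = (1/3)*19 = 19/3 ≈ 6.3333)
X(c) = 3/4 (X(c) = (1/4)*3 = 3/4)
X(-5)*(-99 + (19 - 43)*(R + 72)) = 3*(-99 + (19 - 43)*(19/3 + 72))/4 = 3*(-99 - 24*235/3)/4 = 3*(-99 - 1880)/4 = (3/4)*(-1979) = -5937/4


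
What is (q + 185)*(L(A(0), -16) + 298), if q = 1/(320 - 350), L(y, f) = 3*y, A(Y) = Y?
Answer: 826801/15 ≈ 55120.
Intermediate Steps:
q = -1/30 (q = 1/(-30) = -1/30 ≈ -0.033333)
(q + 185)*(L(A(0), -16) + 298) = (-1/30 + 185)*(3*0 + 298) = 5549*(0 + 298)/30 = (5549/30)*298 = 826801/15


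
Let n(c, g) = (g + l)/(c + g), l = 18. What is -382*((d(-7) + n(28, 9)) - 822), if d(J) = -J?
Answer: 11508896/37 ≈ 3.1105e+5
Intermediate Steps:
n(c, g) = (18 + g)/(c + g) (n(c, g) = (g + 18)/(c + g) = (18 + g)/(c + g))
-382*((d(-7) + n(28, 9)) - 822) = -382*((-1*(-7) + (18 + 9)/(28 + 9)) - 822) = -382*((7 + 27/37) - 822) = -382*(286/37 - 822) = -382*(-30128/37) = 11508896/37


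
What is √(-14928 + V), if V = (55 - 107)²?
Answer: 8*I*√191 ≈ 110.56*I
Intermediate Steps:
V = 2704 (V = (-52)² = 2704)
√(-14928 + V) = √(-14928 + 2704) = √(-12224) = 8*I*√191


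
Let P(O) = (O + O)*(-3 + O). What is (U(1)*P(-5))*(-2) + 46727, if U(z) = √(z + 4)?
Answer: 46727 - 160*√5 ≈ 46369.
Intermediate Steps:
P(O) = 2*O*(-3 + O) (P(O) = (2*O)*(-3 + O) = 2*O*(-3 + O))
U(z) = √(4 + z)
(U(1)*P(-5))*(-2) + 46727 = (√(4 + 1)*(2*(-5)*(-3 - 5)))*(-2) + 46727 = (√5*(2*(-5)*(-8)))*(-2) + 46727 = (√5*80)*(-2) + 46727 = (80*√5)*(-2) + 46727 = -160*√5 + 46727 = 46727 - 160*√5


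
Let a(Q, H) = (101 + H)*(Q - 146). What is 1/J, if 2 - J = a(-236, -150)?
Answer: -1/18716 ≈ -5.3430e-5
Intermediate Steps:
a(Q, H) = (-146 + Q)*(101 + H) (a(Q, H) = (101 + H)*(-146 + Q) = (-146 + Q)*(101 + H))
J = -18716 (J = 2 - (-14746 - 146*(-150) + 101*(-236) - 150*(-236)) = 2 - (-14746 + 21900 - 23836 + 35400) = 2 - 1*18718 = 2 - 18718 = -18716)
1/J = 1/(-18716) = -1/18716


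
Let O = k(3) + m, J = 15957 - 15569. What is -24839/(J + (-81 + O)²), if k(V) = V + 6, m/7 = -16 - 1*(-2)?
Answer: -24839/29288 ≈ -0.84809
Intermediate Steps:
J = 388
m = -98 (m = 7*(-16 - 1*(-2)) = 7*(-16 + 2) = 7*(-14) = -98)
k(V) = 6 + V
O = -89 (O = (6 + 3) - 98 = 9 - 98 = -89)
-24839/(J + (-81 + O)²) = -24839/(388 + (-81 - 89)²) = -24839/(388 + (-170)²) = -24839/(388 + 28900) = -24839/29288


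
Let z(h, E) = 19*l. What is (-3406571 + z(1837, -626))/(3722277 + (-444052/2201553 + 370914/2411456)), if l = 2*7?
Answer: -1291706912022608160/1411526820853658519 ≈ -0.91511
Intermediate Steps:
l = 14
z(h, E) = 266 (z(h, E) = 19*14 = 266)
(-3406571 + z(1837, -626))/(3722277 + (-444052/2201553 + 370914/2411456)) = (-3406571 + 266)/(3722277 + (-444052/2201553 + 370914/2411456)) = -3406305/(3722277 + (-444052*1/2201553 + 370914*(1/2411456))) = -3406305/(3722277 + (-444052/2201553 + 185457/1205728)) = -3406305/(3722277 - 127112515135/2654474095584) = -3406305/9880687745975609633/2654474095584 = -3406305*2654474095584/9880687745975609633 = -1291706912022608160/1411526820853658519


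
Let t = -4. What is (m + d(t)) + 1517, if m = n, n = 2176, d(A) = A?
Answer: 3689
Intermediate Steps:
m = 2176
(m + d(t)) + 1517 = (2176 - 4) + 1517 = 2172 + 1517 = 3689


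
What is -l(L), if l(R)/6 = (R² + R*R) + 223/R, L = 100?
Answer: -6000669/50 ≈ -1.2001e+5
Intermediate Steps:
l(R) = 12*R² + 1338/R (l(R) = 6*((R² + R*R) + 223/R) = 6*((R² + R²) + 223/R) = 6*(2*R² + 223/R) = 12*R² + 1338/R)
-l(L) = -6*(223 + 2*100³)/100 = -6*(223 + 2*1000000)/100 = -6*(223 + 2000000)/100 = -6*2000223/100 = -1*6000669/50 = -6000669/50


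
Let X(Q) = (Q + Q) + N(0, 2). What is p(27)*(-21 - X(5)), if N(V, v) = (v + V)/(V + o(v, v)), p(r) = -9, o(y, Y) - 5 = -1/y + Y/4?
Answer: 1413/5 ≈ 282.60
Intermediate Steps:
o(y, Y) = 5 - 1/y + Y/4 (o(y, Y) = 5 + (-1/y + Y/4) = 5 - 1/y + Y/4)
N(V, v) = (V + v)/(5 + V - 1/v + v/4) (N(V, v) = (v + V)/(V + (5 - 1/v + v/4)) = (V + v)/(5 + V - 1/v + v/4))
X(Q) = 2/5 + 2*Q (X(Q) = (Q + Q) + 4*2*(0 + 2)/(-4 + 2*(20 + 2) + 4*0*2) = 2*Q + 4*2*2/(-4 + 2*22 + 0) = 2*Q + 4*2*2/(-4 + 44 + 0) = 2*Q + 4*2*2/40 = 2*Q + 4*2*(1/40)*2 = 2*Q + 2/5 = 2/5 + 2*Q)
p(27)*(-21 - X(5)) = -9*(-21 - (2/5 + 2*5)) = -9*(-21 - (2/5 + 10)) = -9*(-21 - 1*52/5) = -9*(-21 - 52/5) = -9*(-157/5) = 1413/5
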